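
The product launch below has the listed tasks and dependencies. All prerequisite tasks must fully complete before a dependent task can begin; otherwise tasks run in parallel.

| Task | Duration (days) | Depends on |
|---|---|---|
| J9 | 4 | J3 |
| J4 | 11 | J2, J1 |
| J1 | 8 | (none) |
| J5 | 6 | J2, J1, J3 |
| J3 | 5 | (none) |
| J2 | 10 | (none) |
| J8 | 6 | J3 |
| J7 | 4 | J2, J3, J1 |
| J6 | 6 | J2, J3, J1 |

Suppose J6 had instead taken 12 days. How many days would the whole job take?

As given, the longest chain is J2→J4 = 10+11 = 21, so the finish is 21 days.
J6 is off the critical path — its longest chain is 16 days, giving 5 of slack.
Now J2→J6 = 10+12 = 22 is longest, so the finish becomes 22 days.

22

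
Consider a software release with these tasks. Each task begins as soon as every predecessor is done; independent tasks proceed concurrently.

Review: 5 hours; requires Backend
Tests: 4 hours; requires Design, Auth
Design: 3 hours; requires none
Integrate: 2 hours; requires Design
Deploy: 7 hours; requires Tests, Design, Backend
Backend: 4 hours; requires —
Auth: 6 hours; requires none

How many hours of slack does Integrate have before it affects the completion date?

Auth→Tests→Deploy = 6+4+7 = 17 sets the makespan at 17 hours.
The longest chain containing Integrate totals 5 hours.
Slack of Integrate = 15 − 3 = 12 hours.

12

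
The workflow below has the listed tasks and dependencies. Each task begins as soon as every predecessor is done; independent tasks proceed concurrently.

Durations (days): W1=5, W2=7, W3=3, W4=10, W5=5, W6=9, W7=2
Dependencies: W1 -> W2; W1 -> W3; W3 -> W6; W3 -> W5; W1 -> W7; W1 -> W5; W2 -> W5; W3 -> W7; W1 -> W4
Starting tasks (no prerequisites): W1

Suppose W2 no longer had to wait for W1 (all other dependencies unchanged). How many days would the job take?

17

Original critical path: W1→W2→W5 = 5+7+5 = 17 ⇒ 17 days.
Without W1→W2, W2's earliest start moves from 5 to 0.
After: W1→W3→W6 = 5+3+9 = 17 → 17 days.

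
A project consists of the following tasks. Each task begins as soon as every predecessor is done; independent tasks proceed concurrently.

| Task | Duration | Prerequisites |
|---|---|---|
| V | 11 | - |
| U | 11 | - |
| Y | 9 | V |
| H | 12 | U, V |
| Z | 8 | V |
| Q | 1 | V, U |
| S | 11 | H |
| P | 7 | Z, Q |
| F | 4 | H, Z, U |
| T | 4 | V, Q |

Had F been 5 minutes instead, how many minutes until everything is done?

Baseline: V→H→S = 11+12+11 = 34 → 34 minutes.
F is off the critical path — its longest chain is 27 minutes, giving 7 of slack.
The critical path is still V→H→S; finish is now 34 minutes.

34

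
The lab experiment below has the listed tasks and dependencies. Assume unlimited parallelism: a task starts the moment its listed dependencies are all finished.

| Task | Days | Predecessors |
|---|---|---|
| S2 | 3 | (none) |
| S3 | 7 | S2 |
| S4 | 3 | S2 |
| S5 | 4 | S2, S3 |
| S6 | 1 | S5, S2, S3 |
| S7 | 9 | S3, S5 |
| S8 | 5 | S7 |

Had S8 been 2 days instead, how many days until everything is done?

25

Baseline: S2→S3→S5→S7→S8 = 3+7+4+9+5 = 28 → 28 days.
Since S8 is critical, the -3 change carries straight to that chain (now 25 days).
That remains the longest chain; total 25 days.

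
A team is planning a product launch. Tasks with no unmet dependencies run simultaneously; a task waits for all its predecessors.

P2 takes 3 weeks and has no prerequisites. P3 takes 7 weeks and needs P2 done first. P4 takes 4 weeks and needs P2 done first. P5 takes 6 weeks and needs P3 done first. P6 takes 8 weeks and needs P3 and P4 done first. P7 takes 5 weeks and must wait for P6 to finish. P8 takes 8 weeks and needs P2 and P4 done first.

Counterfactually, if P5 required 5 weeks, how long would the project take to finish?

The binding path is P2→P3→P6→P7 = 3+7+8+5 = 23; finish at 23 weeks.
P5 has 7 weeks of float (longest path through it is 16).
The critical path is still P2→P3→P6→P7; finish is now 23 weeks.

23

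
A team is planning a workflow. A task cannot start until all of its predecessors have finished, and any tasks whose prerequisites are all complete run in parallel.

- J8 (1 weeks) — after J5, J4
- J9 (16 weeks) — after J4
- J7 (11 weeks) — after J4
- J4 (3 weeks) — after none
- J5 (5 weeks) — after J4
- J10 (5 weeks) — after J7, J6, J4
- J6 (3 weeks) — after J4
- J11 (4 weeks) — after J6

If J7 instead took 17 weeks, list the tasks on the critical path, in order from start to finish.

Critical path before the change: J4→J7→J10 = 3+11+5 = 19 giving 19 weeks.
J7 is on the critical path; changing it to 17 makes that path 25 weeks.
That remains the longest chain; total 25 weeks.

J4, J7, J10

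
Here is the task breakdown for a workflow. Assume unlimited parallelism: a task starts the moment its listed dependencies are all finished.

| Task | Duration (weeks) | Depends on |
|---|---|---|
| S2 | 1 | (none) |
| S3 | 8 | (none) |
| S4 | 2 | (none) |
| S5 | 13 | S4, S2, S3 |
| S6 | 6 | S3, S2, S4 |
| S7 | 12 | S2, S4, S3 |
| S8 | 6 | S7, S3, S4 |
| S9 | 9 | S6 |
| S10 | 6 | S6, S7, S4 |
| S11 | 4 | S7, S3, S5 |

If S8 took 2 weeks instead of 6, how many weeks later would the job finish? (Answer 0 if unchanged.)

0

Critical path before the change: S3→S7→S8 = 8+12+6 = 26 giving 26 weeks.
S8 is on the critical path; changing it to 2 makes that path 22 weeks.
Now S3→S7→S10 = 8+12+6 = 26 is longest, so the finish becomes 26 weeks.
Change in finish: 26 − 26 = +0 weeks.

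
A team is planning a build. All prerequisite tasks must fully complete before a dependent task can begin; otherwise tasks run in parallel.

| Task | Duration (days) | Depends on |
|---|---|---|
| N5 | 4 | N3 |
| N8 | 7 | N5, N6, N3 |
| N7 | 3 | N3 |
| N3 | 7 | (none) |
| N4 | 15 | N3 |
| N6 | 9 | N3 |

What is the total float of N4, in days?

N3→N6→N8 = 7+9+7 = 23 sets the makespan at 23 days.
N4 finishes as early as 22 and must finish by 23.
Float = 23 − 22 = 1.

1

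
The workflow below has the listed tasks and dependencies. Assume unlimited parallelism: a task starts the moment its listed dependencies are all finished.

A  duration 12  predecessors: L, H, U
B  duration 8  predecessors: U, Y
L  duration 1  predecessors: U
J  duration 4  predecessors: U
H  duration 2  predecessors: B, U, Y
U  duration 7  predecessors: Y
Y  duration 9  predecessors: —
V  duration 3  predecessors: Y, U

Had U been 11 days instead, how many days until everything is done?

42

The binding path is Y→U→B→H→A = 9+7+8+2+12 = 38; finish at 38 days.
U lies on that path, so at 11 days the path becomes 42 days.
The critical path is still Y→U→B→H→A; finish is now 42 days.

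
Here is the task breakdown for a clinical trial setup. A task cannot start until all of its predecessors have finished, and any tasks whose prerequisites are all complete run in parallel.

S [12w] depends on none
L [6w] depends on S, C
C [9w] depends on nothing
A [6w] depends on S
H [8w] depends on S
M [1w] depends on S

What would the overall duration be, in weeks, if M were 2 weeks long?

The binding path is S→H = 12+8 = 20; finish at 20 weeks.
M is off the critical path — its longest chain is 13 weeks, giving 7 of slack.
That remains the longest chain; total 20 weeks.

20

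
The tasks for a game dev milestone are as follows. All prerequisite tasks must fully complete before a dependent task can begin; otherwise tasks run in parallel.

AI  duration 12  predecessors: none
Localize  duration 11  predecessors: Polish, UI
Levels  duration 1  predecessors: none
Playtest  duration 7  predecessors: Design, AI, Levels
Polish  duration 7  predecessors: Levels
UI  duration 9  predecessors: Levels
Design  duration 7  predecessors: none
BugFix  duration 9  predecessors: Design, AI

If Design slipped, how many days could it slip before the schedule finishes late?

5

The longest chain is Levels→UI→Localize = 1+9+11 = 21; overall finish 21 days.
Design finishes as early as 7 and must finish by 12.
Float = 21 − 16 = 5.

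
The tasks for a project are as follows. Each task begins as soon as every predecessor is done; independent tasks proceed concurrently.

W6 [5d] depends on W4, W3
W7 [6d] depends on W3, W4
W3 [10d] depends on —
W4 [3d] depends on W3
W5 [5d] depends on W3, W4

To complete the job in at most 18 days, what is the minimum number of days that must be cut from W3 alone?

1

Current finish: 19 days; target: 18.
W3 is on every critical path, so each day cut from W3 cuts the finish by one (this holds down to a finish of 10).
Need 19 − 18 = 1 day off W3 → W3 becomes 9 days, finish becomes 18.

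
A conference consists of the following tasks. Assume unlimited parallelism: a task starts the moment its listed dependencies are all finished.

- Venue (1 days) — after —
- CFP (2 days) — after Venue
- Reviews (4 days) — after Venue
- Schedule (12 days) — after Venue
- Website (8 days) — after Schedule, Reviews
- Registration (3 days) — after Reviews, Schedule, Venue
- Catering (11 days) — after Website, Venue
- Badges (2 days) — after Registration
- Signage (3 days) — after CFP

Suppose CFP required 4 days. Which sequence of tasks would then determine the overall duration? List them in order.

As given, the longest chain is Venue→Schedule→Website→Catering = 1+12+8+11 = 32, so the finish is 32 days.
CFP is off the critical path — its longest chain is 6 days, giving 26 of slack.
No other chain overtakes it, so the finish is 32 days.

Venue, Schedule, Website, Catering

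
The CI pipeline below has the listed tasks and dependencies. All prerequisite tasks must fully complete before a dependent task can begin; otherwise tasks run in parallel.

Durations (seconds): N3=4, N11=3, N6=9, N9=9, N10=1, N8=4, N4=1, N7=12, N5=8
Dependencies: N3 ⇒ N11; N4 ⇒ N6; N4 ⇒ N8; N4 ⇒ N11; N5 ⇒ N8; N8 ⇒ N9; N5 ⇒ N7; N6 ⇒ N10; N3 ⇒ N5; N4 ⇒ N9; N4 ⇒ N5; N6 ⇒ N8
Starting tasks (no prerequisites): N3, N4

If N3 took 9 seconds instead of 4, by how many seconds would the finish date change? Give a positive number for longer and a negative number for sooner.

Actual critical path: N3→N5→N8→N9 = 4+8+4+9 = 25 ⇒ 25 seconds.
N3 is on the critical path; changing it to 9 makes that path 30 seconds.
No other chain overtakes it, so the finish is 30 seconds.
Change in finish: 30 − 25 = +5 seconds.

5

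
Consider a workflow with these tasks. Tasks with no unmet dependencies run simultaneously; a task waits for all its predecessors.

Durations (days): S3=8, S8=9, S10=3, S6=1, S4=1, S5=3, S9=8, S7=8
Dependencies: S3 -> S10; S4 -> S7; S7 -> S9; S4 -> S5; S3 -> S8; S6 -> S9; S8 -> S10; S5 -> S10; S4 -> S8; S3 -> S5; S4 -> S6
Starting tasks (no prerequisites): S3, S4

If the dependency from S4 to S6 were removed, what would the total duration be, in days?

20

With the dependency in place, S3→S8→S10 = 8+9+3 = 20 sets the finish at 20 days.
Without S4→S6, S6's earliest start moves from 1 to 0.
After: S3→S8→S10 = 8+9+3 = 20 → 20 days.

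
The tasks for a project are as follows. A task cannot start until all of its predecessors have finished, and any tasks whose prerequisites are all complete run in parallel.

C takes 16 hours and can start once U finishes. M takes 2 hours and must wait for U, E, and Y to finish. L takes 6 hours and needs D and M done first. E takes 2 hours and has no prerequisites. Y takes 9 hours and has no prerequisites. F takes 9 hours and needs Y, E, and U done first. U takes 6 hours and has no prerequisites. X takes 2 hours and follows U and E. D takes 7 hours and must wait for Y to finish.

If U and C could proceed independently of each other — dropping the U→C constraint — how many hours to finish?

22

Original critical path: U→C = 6+16 = 22 ⇒ 22 hours.
Without U→C, C's earliest start moves from 6 to 0.
New critical path: Y→D→L = 9+7+6 = 22 ⇒ 22 hours.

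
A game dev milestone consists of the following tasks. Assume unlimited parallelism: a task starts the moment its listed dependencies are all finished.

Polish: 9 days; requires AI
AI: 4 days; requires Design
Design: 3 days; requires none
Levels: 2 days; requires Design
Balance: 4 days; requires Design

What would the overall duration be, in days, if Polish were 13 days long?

20

Critical path before the change: Design→AI→Polish = 3+4+9 = 16 giving 16 days.
Polish is on the critical path; changing it to 13 makes that path 20 days.
No other chain overtakes it, so the finish is 20 days.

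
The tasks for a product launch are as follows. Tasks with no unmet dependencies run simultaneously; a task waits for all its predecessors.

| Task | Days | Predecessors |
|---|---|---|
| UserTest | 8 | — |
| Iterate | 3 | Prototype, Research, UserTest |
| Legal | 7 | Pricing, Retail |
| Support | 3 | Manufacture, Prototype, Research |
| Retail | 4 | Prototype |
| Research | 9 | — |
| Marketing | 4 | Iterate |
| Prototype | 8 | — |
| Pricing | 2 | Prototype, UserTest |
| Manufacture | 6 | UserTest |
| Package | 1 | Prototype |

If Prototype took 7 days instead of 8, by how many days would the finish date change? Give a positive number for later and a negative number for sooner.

The binding path is Prototype→Retail→Legal = 8+4+7 = 19; finish at 19 days.
Since Prototype is critical, the -1 change carries straight to that chain (now 18 days).
No other chain overtakes it, so the finish is 18 days.
Change in finish: 18 − 19 = -1 days.

-1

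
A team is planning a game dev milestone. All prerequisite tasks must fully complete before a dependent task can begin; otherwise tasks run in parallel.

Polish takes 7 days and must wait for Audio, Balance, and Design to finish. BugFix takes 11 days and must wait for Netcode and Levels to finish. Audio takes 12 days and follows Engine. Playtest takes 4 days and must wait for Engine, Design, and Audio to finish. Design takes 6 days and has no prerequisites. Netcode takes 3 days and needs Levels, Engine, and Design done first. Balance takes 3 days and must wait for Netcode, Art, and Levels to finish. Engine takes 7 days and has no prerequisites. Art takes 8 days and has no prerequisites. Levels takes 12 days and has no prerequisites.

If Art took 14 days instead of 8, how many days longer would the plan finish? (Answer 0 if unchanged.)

Critical path before the change: Engine→Audio→Polish = 7+12+7 = 26 giving 26 days.
The longest path through Art is only 18 days, so Art has float 8.
The critical path is still Engine→Audio→Polish; finish is now 26 days.
Change in finish: 26 − 26 = +0 days.

0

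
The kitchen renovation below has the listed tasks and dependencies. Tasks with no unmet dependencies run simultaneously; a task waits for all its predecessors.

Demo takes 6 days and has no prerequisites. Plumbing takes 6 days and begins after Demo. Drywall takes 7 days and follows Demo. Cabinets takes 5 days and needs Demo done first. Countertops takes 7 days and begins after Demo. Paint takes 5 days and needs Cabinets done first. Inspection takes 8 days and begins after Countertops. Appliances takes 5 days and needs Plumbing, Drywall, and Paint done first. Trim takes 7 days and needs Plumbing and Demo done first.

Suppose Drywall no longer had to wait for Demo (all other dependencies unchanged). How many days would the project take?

21

With the dependency in place, Demo→Cabinets→Paint→Appliances = 6+5+5+5 = 21 sets the finish at 21 days.
Without Demo→Drywall, Drywall's earliest start moves from 6 to 0.
New critical path: Demo→Cabinets→Paint→Appliances = 6+5+5+5 = 21 ⇒ 21 days.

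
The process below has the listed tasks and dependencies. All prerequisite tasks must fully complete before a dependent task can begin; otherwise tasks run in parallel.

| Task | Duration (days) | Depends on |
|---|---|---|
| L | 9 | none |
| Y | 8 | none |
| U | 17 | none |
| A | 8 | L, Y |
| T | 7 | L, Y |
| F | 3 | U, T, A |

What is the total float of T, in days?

The longest chain is L→A→F = 9+8+3 = 20; overall finish 20 days.
T finishes as early as 16 and must finish by 17.
Float = 20 − 19 = 1.

1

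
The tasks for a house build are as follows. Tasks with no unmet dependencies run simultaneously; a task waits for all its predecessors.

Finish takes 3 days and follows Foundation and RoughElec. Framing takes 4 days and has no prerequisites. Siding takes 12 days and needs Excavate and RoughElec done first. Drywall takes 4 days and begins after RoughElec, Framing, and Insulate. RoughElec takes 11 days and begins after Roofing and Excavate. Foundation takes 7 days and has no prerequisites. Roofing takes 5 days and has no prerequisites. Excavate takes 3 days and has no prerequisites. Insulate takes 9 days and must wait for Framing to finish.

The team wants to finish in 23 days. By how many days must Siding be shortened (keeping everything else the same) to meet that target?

Current finish: 28 days; target: 23.
Siding is on every critical path, so each day cut from Siding cuts the finish by one (this holds down to a finish of 20).
Need 28 − 23 = 5 days off Siding → Siding becomes 7 days, finish becomes 23.

5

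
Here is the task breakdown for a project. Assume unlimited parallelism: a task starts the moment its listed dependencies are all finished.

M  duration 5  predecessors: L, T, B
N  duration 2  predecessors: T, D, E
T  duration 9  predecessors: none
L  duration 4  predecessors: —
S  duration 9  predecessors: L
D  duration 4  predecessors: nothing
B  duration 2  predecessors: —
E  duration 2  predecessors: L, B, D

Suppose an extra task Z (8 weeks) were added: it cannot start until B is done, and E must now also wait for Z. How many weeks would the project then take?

14

Originally the project takes 14 weeks.
With Z inserted, E now waits for max(L, B, D, Z).
New critical path: T→M = 9+5 = 14 ⇒ 14 weeks.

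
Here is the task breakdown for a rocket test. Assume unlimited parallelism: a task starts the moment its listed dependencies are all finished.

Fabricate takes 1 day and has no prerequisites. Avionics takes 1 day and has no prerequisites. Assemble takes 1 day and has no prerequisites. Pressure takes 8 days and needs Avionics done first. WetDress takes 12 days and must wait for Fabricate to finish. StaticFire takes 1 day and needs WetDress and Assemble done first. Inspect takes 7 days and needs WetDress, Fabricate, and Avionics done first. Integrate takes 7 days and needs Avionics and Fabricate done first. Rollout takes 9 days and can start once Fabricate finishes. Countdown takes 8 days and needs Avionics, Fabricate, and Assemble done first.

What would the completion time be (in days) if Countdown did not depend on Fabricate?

20

With the dependency in place, Fabricate→WetDress→Inspect = 1+12+7 = 20 sets the finish at 20 days.
Dropping Fabricate→Countdown doesn't change Countdown's earliest start (1); another predecessor still binds.
After: Fabricate→WetDress→Inspect = 1+12+7 = 20 → 20 days.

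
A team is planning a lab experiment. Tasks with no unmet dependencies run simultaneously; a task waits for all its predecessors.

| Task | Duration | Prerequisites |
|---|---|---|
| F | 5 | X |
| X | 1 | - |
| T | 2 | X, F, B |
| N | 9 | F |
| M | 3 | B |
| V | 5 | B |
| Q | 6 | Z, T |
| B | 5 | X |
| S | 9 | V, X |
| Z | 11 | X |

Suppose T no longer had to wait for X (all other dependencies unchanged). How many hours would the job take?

20

With the dependency in place, X→B→V→S = 1+5+5+9 = 20 sets the finish at 20 hours.
Dropping X→T doesn't change T's earliest start (6); another predecessor still binds.
New critical path: X→B→V→S = 1+5+5+9 = 20 ⇒ 20 hours.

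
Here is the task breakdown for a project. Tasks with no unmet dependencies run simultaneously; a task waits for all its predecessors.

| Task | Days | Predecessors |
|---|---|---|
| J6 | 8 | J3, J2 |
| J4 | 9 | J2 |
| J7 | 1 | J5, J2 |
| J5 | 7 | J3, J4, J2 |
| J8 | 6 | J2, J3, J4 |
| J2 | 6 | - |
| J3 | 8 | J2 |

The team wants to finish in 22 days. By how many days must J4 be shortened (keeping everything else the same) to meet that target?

1

Current finish: 23 days; target: 22.
J4 is on every critical path, so each day cut from J4 cuts the finish by one (this holds down to a finish of 22).
Need 23 − 22 = 1 day off J4 → J4 becomes 8 days, finish becomes 22.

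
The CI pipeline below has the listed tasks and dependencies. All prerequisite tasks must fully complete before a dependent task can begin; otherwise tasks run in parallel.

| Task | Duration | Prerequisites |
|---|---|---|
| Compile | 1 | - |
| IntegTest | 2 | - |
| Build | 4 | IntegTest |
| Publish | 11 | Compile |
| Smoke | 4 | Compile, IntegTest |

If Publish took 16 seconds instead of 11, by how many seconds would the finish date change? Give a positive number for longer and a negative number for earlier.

5

The binding path is Compile→Publish = 1+11 = 12; finish at 12 seconds.
Publish lies on that path, so at 16 seconds the path becomes 17 seconds.
The critical path is still Compile→Publish; finish is now 17 seconds.
Change in finish: 17 − 12 = +5 seconds.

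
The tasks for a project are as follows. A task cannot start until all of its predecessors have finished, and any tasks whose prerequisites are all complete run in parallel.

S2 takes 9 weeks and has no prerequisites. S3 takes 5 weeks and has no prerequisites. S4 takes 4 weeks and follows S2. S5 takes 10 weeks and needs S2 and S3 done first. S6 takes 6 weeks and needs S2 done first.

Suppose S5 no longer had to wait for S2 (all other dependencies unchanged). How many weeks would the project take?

With the dependency in place, S2→S5 = 9+10 = 19 sets the finish at 19 weeks.
Without S2→S5, S5's earliest start moves from 9 to 5.
The longest chain is now S2→S6 = 9+6 = 15, so the project takes 15 weeks.

15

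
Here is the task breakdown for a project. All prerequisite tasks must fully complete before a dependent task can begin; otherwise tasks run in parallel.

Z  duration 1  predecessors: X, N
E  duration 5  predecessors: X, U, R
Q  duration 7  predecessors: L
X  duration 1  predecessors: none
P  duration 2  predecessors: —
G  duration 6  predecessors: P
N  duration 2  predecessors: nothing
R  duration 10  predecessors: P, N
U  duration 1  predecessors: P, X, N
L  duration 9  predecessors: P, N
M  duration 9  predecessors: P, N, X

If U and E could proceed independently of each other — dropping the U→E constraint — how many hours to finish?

18

Before: longest chain N→L→Q = 2+9+7 = 18, finish 18.
Dropping U→E doesn't change E's earliest start (12); another predecessor still binds.
New critical path: N→L→Q = 2+9+7 = 18 ⇒ 18 hours.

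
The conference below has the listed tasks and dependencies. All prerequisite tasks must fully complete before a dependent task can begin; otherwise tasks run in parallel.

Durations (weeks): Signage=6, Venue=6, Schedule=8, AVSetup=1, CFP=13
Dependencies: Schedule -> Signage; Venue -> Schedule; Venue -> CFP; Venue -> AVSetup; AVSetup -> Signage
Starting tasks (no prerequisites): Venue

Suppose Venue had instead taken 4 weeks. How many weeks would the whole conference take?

Baseline: Venue→Schedule→Signage = 6+8+6 = 20 → 20 weeks.
Venue lies on that path, so at 4 weeks the path becomes 18 weeks.
The critical path is still Venue→Schedule→Signage; finish is now 18 weeks.

18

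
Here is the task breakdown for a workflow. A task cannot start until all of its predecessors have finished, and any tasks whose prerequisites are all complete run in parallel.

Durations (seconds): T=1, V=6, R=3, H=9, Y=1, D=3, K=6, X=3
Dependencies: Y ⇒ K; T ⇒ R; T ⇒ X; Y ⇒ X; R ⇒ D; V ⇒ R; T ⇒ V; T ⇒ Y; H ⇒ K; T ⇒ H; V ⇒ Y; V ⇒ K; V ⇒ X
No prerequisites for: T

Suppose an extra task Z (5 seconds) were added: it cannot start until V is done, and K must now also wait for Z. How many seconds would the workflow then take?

18

Originally the workflow takes 16 seconds.
With Z inserted, K now waits for max(Y, V, H, Z).
New critical path: T→V→Z→K = 1+6+5+6 = 18 ⇒ 18 seconds.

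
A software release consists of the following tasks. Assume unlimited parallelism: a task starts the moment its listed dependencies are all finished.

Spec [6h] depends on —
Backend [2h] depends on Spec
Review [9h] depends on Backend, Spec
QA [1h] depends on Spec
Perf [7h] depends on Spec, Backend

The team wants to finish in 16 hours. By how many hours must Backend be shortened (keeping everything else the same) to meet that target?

1

Current finish: 17 hours; target: 16.
Backend is on every critical path, so each hour cut from Backend cuts the finish by one (this holds down to a finish of 16).
Need 17 − 16 = 1 hour off Backend → Backend becomes 1 hour, finish becomes 16.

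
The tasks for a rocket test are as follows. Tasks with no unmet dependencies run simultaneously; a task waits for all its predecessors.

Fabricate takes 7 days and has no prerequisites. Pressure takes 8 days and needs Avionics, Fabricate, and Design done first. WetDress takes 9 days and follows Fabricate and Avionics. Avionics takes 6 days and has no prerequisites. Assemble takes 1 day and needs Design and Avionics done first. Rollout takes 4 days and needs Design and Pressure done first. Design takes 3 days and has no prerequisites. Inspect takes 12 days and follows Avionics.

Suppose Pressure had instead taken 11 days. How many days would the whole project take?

The binding path is Fabricate→Pressure→Rollout = 7+8+4 = 19; finish at 19 days.
Pressure lies on that path, so at 11 days the path becomes 22 days.
No other chain overtakes it, so the finish is 22 days.

22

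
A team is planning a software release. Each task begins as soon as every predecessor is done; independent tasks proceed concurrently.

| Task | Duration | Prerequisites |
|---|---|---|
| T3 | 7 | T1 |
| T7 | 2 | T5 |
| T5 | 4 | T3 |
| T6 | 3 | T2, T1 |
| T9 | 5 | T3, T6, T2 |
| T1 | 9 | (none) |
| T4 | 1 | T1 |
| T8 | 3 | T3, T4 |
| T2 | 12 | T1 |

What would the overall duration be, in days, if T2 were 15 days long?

32

As given, the longest chain is T1→T2→T6→T9 = 9+12+3+5 = 29, so the finish is 29 days.
T2 is on the critical path; changing it to 15 makes that path 32 days.
The critical path is still T1→T2→T6→T9; finish is now 32 days.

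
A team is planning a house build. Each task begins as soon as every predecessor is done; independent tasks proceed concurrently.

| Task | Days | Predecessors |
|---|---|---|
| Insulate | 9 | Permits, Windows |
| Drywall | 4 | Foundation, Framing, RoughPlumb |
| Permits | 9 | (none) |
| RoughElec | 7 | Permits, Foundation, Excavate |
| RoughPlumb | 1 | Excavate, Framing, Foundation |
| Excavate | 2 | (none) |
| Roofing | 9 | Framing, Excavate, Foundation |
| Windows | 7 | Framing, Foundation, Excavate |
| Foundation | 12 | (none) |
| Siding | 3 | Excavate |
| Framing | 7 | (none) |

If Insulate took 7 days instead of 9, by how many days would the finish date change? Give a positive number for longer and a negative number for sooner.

Critical path before the change: Foundation→Windows→Insulate = 12+7+9 = 28 giving 28 days.
Since Insulate is critical, the -2 change carries straight to that chain (now 26 days).
The critical path is still Foundation→Windows→Insulate; finish is now 26 days.
Change in finish: 26 − 28 = -2 days.

-2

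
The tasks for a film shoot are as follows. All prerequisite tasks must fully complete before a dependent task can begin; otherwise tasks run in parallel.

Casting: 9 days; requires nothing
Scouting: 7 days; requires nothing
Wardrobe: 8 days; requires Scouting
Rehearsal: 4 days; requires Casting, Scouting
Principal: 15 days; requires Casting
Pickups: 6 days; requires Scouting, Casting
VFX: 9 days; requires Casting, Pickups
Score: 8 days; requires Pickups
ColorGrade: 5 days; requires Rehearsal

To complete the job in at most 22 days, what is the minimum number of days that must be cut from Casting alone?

2

Current finish: 24 days; target: 22.
Casting is on every critical path, so each day cut from Casting cuts the finish by one (this holds down to a finish of 22).
Need 24 − 22 = 2 days off Casting → Casting becomes 7 days, finish becomes 22.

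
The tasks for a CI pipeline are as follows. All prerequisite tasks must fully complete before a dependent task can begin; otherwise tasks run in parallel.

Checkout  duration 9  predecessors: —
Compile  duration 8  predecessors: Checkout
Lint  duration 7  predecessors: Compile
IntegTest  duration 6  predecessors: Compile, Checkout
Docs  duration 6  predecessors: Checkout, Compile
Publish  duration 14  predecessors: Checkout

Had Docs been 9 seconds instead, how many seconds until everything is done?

The binding path is Checkout→Compile→Lint = 9+8+7 = 24; finish at 24 seconds.
The longest path through Docs is only 23 seconds, so Docs has float 1.
The binding chain switches to Checkout→Compile→Docs = 9+8+9 = 26; finish 26 seconds.

26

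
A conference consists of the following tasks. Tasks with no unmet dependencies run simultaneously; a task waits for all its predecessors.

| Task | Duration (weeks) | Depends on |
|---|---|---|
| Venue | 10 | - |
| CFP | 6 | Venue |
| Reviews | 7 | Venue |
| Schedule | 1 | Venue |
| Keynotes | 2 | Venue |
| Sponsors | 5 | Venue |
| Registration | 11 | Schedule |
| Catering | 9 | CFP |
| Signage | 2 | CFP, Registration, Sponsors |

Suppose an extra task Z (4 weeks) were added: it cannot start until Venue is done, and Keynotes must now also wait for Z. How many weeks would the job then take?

25

Originally the job takes 25 weeks.
With Z inserted, Keynotes now waits for max(Venue, Z).
New critical path: Venue→CFP→Catering = 10+6+9 = 25 ⇒ 25 weeks.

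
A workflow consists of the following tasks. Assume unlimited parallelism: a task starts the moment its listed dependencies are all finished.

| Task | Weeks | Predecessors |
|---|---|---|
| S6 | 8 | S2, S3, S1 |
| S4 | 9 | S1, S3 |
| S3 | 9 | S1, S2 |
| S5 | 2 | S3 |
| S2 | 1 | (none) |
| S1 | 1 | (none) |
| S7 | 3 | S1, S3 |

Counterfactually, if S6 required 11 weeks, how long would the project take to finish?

21

Critical path before the change: S1→S3→S4 = 1+9+9 = 19 giving 19 weeks.
S6 is off the critical path — its longest chain is 18 weeks, giving 1 of slack.
New critical path: S1→S3→S6 = 1+9+11 = 21 ⇒ 21 weeks.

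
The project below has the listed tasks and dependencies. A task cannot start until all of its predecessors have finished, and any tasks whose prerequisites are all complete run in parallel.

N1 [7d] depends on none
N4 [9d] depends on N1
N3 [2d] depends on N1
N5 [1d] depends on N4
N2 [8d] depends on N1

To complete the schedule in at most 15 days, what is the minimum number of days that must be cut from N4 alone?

Current finish: 17 days; target: 15.
N4 is on every critical path, so each day cut from N4 cuts the finish by one (this holds down to a finish of 15).
Need 17 − 15 = 2 days off N4 → N4 becomes 7 days, finish becomes 15.

2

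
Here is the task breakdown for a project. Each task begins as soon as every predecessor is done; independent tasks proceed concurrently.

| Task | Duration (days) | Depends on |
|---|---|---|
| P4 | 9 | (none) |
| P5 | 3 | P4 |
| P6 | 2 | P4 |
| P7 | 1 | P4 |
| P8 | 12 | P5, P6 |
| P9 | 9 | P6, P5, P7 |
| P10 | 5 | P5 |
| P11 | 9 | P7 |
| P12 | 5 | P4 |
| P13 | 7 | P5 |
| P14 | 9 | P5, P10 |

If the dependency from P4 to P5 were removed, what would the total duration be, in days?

With the dependency in place, P4→P5→P10→P14 = 9+3+5+9 = 26 sets the finish at 26 days.
Without P4→P5, P5's earliest start moves from 9 to 0.
The longest chain is now P4→P6→P8 = 9+2+12 = 23, so the job takes 23 days.

23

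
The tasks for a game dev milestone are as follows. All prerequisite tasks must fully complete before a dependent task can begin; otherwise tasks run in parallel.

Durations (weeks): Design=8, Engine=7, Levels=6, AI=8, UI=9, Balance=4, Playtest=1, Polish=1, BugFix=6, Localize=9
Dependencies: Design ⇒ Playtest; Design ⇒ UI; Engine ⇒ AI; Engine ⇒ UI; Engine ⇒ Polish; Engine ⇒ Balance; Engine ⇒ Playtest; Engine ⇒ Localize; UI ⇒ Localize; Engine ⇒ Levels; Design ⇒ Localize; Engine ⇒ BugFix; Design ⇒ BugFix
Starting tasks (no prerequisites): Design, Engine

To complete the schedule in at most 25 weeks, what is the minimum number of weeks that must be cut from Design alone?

1

Current finish: 26 weeks; target: 25.
Design is on every critical path, so each week cut from Design cuts the finish by one (this holds down to a finish of 25).
Need 26 − 25 = 1 week off Design → Design becomes 7 weeks, finish becomes 25.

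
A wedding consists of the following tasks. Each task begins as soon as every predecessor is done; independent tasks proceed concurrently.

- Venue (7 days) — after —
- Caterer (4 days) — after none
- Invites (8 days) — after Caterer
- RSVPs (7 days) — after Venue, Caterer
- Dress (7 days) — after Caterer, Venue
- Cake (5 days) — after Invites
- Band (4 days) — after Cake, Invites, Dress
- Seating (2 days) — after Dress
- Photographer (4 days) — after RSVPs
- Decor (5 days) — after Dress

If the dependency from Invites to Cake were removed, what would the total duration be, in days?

19

With the dependency in place, Caterer→Invites→Cake→Band = 4+8+5+4 = 21 sets the finish at 21 days.
Without Invites→Cake, Cake's earliest start moves from 12 to 0.
New critical path: Venue→Dress→Decor = 7+7+5 = 19 ⇒ 19 days.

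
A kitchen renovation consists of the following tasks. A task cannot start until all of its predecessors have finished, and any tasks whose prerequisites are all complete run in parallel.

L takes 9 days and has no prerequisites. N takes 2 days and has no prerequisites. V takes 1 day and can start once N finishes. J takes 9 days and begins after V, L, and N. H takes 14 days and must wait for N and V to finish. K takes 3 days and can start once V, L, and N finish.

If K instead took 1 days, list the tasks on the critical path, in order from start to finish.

L, J

Critical path before the change: L→J = 9+9 = 18 giving 18 days.
K is off the critical path — its longest chain is 12 days, giving 6 of slack.
No other chain overtakes it, so the finish is 18 days.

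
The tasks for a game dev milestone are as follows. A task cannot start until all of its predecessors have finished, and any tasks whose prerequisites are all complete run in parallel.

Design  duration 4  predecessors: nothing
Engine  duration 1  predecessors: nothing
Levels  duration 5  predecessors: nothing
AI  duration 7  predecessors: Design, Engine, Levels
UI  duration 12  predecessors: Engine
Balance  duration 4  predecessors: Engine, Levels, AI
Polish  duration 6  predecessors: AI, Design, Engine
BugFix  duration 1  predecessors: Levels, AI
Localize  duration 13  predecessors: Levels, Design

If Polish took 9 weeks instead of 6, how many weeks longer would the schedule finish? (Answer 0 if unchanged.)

3

Critical path before the change: Levels→AI→Polish = 5+7+6 = 18 giving 18 weeks.
Polish lies on that path, so at 9 weeks the path becomes 21 weeks.
The critical path is still Levels→AI→Polish; finish is now 21 weeks.
Change in finish: 21 − 18 = +3 weeks.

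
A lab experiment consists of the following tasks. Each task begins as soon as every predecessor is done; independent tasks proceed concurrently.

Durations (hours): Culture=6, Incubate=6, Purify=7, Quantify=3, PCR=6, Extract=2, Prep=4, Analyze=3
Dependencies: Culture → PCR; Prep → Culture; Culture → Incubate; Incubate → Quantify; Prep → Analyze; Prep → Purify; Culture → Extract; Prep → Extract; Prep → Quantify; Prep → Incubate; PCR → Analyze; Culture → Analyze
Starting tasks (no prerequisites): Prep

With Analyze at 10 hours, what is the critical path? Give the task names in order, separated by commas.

Prep, Culture, PCR, Analyze

Actual critical path: Prep→Culture→PCR→Analyze = 4+6+6+3 = 19 ⇒ 19 hours.
Analyze lies on that path, so at 10 hours the path becomes 26 hours.
No other chain overtakes it, so the finish is 26 hours.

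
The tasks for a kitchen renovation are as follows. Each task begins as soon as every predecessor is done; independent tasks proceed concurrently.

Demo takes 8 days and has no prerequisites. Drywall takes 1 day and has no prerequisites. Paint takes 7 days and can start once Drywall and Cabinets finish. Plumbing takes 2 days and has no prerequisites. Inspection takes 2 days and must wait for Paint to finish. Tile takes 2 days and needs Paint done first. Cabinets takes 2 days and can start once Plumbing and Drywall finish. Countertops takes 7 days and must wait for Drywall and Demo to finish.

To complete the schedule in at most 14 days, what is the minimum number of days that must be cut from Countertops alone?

Current finish: 15 days; target: 14.
Countertops is on every critical path, so each day cut from Countertops cuts the finish by one (this holds down to a finish of 13).
Need 15 − 14 = 1 day off Countertops → Countertops becomes 6 days, finish becomes 14.

1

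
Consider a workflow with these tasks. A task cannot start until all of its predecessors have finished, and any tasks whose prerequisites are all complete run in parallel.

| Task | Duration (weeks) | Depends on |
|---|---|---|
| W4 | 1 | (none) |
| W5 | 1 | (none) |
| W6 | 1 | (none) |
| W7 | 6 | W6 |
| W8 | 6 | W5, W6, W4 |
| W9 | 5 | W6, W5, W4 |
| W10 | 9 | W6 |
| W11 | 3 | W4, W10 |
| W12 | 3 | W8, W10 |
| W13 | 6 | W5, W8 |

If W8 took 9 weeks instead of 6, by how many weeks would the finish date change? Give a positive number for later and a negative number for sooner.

3

Critical path before the change: W4→W8→W13 = 1+6+6 = 13 giving 13 weeks.
W8 is on the critical path; changing it to 9 makes that path 16 weeks.
No other chain overtakes it, so the finish is 16 weeks.
Change in finish: 16 − 13 = +3 weeks.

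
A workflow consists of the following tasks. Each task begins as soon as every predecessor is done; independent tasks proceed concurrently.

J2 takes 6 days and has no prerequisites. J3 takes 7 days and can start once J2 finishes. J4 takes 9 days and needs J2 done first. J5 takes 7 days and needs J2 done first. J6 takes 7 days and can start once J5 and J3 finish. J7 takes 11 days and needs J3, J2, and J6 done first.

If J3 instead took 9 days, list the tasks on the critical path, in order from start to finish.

J2, J3, J6, J7

Critical path before the change: J2→J3→J6→J7 = 6+7+7+11 = 31 giving 31 days.
Since J3 is critical, the +2 change carries straight to that chain (now 33 days).
No other chain overtakes it, so the finish is 33 days.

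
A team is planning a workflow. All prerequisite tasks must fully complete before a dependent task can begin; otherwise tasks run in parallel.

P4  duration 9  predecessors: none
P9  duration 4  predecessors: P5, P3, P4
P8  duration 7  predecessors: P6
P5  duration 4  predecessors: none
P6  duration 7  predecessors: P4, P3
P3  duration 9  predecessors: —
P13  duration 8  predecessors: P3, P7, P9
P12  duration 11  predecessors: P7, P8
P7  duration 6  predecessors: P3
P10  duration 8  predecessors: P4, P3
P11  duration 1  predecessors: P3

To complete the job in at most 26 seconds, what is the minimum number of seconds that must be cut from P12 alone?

8

Current finish: 34 seconds; target: 26.
P12 is on every critical path, so each second cut from P12 cuts the finish by one (this holds down to a finish of 24).
Need 34 − 26 = 8 seconds off P12 → P12 becomes 3 seconds, finish becomes 26.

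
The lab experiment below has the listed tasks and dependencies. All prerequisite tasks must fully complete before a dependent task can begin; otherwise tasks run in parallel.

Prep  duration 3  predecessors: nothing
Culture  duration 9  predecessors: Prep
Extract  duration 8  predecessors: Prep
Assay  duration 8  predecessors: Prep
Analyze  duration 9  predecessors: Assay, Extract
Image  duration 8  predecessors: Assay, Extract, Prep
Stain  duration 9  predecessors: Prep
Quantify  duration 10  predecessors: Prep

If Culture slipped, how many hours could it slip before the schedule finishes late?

The longest chain is Prep→Extract→Analyze = 3+8+9 = 20; overall finish 20 hours.
Culture finishes as early as 12 and must finish by 20.
Slack of Culture = 11 − 3 = 8 hours.

8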